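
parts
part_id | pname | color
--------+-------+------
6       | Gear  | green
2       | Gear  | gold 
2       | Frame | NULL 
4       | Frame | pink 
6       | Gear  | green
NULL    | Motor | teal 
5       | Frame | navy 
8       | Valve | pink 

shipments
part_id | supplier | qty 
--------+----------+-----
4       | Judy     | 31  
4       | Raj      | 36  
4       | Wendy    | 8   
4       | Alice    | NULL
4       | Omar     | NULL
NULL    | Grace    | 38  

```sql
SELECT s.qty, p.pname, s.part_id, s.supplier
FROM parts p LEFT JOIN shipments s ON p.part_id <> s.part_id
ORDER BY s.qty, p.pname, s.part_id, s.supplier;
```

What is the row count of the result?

32

LEFT JOIN keeps every row from `parts`; unmatched rows get NULL for `shipments`'s columns.
Matching on p.part_id <> s.part_id. A NULL in a compared column never satisfies the condition.
- part_id=6: 5 matching s row(s), so 5 row(s) emitted.
- part_id=2: 5 matching s row(s), so 5 row(s) emitted.
- part_id=2: 5 matching s row(s), so 5 row(s) emitted.
- part_id=4: no s row matches, row kept with s columns NULL.
- part_id=6: 5 matching s row(s), so 5 row(s) emitted.
- part_id=NULL: no s row matches, row kept with s columns NULL.
- part_id=5: 5 matching s row(s), so 5 row(s) emitted.
- part_id=8: 5 matching s row(s), so 5 row(s) emitted.
Total: 30 matched + 2 padded = 32 rows.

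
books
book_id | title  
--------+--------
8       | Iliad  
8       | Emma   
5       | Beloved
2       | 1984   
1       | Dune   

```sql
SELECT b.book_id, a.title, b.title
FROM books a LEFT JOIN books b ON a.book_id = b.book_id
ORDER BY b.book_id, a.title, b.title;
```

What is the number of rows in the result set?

LEFT JOIN keeps every row from `books a`; unmatched rows get NULL for `books b`'s columns.
Matching on a.book_id = b.book_id.
Matched pairs: 7; unmatched a rows kept: 0.
Total: 7 rows.

7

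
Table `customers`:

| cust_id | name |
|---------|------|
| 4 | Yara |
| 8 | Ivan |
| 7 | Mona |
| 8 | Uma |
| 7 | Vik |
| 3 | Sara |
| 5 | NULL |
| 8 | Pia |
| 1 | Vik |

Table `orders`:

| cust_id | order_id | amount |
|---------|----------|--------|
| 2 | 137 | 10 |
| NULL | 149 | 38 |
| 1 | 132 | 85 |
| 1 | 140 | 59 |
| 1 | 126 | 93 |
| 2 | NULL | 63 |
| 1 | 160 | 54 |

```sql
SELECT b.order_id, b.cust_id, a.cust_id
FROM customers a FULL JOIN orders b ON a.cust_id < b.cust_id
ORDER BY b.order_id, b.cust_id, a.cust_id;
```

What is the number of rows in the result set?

15

FULL OUTER JOIN keeps every row from both sides; unmatched rows get NULL for the other side's columns.
Matching on a.cust_id < b.cust_id. A NULL in a compared column never satisfies the condition.
- cust_id=4: no b row matches, row kept with b columns NULL.
- cust_id=8: no b row matches, row kept with b columns NULL.
- cust_id=7: no b row matches, row kept with b columns NULL.
- cust_id=8: no b row matches, row kept with b columns NULL.
- cust_id=7: no b row matches, row kept with b columns NULL.
- cust_id=3: no b row matches, row kept with b columns NULL.
- cust_id=5: no b row matches, row kept with b columns NULL.
- cust_id=8: no b row matches, row kept with b columns NULL.
- cust_id=1: 2 matching b row(s), so 2 row(s) emitted.
- plus 5 unmatched b row(s), each kept with NULL a columns.
Total: 2 matched + 13 padded = 15 rows.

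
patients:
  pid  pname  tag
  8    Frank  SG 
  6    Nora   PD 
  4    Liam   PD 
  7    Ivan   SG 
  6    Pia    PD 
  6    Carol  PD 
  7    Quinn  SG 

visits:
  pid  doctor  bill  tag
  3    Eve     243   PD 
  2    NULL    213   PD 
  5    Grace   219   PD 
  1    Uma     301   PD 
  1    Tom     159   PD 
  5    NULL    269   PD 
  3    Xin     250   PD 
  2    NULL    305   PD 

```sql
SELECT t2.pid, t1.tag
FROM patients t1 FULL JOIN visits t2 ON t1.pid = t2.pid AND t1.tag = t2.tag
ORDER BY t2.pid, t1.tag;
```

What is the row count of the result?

15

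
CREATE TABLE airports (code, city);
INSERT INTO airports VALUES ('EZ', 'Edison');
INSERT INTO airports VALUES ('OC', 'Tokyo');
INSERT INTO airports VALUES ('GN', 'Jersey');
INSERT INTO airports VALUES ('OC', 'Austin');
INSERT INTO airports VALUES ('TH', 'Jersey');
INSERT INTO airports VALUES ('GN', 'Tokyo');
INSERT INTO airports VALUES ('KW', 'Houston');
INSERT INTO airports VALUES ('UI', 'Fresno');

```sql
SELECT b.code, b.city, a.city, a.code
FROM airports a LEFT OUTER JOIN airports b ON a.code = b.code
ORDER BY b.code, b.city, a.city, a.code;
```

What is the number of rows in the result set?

12

LEFT JOIN keeps every row from `airports a`; unmatched rows get NULL for `airports b`'s columns.
Matching on a.code = b.code.
Matched pairs: 12; unmatched a rows kept: 0.
Total: 12 rows.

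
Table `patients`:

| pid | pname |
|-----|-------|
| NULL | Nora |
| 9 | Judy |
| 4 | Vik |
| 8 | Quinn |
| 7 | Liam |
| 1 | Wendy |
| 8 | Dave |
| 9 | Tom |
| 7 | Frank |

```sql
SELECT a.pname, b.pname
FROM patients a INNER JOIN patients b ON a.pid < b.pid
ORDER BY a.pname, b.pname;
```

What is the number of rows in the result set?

25

INNER JOIN keeps only pairs where the ON condition holds.
Matching on a.pid < b.pid. A NULL in a compared column never satisfies the condition.
- a (pid=NULL) has no partner → excluded.
- a (pid=9) has no partner → excluded.
- a (pid=4) pairs with 6 row(s) of b.
- a (pid=8) pairs with 2 row(s) of b.
- a (pid=7) pairs with 4 row(s) of b.
- a (pid=1) pairs with 7 row(s) of b.
- a (pid=8) pairs with 2 row(s) of b.
- a (pid=9) has no partner → excluded.
- a (pid=7) pairs with 4 row(s) of b.
Total: 25 rows.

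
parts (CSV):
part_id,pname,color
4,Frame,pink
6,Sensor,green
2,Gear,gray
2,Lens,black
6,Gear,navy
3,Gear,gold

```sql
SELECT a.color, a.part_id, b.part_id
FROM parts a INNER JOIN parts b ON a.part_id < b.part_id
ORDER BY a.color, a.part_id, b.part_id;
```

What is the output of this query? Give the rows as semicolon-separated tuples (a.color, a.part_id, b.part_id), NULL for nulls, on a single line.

INNER JOIN keeps only pairs where the ON condition holds.
Matching on a.part_id < b.part_id.
- a row (part_id=4): matches 2 b row(s) → 2 output row(s).
- a row (part_id=6): no match → dropped.
- a row (part_id=2): matches 4 b row(s) → 4 output row(s).
- a row (part_id=2): matches 4 b row(s) → 4 output row(s).
- a row (part_id=6): no match → dropped.
- a row (part_id=3): matches 3 b row(s) → 3 output row(s).

(black, 2, 3); (black, 2, 4); (black, 2, 6); (black, 2, 6); (gold, 3, 4); (gold, 3, 6); (gold, 3, 6); (gray, 2, 3); (gray, 2, 4); (gray, 2, 6); (gray, 2, 6); (pink, 4, 6); (pink, 4, 6)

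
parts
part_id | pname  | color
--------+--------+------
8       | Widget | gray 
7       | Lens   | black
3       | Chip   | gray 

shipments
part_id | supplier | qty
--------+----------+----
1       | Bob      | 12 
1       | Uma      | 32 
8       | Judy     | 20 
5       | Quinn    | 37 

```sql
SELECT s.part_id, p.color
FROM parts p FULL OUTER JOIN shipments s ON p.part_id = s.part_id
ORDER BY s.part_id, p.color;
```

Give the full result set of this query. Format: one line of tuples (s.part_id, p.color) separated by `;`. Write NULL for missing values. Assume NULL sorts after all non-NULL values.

(1, NULL); (1, NULL); (5, NULL); (8, gray); (NULL, black); (NULL, gray)

FULL OUTER JOIN keeps every row from both sides; unmatched rows get NULL for the other side's columns.
Matching on p.part_id = s.part_id.
Matched pairs: 1; unmatched p rows kept: 2; unmatched s rows kept: 3.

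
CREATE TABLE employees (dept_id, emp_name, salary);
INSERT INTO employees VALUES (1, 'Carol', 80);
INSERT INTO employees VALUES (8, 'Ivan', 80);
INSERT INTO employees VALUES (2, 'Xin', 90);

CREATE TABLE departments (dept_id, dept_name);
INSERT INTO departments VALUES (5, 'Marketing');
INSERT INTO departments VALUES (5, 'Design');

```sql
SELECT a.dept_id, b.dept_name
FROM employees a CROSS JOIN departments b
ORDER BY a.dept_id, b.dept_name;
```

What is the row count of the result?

CROSS JOIN pairs every row of `employees` with every row of `departments`: 3 × 2 = 6 rows.

6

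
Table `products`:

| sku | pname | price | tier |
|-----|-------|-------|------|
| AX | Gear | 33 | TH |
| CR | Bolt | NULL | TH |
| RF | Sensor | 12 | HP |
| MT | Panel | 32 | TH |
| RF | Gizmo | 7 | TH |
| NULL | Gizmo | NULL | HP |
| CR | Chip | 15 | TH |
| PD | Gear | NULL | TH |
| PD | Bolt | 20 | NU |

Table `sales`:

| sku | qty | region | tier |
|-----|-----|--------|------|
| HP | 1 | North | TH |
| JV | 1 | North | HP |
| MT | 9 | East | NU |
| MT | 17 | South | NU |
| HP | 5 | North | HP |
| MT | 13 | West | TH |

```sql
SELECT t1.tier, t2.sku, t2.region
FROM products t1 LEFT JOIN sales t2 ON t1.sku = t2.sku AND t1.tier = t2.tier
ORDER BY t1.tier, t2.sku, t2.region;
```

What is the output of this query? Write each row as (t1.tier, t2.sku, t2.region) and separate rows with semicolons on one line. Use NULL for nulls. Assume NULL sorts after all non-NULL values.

(HP, NULL, NULL); (HP, NULL, NULL); (NU, NULL, NULL); (TH, MT, West); (TH, NULL, NULL); (TH, NULL, NULL); (TH, NULL, NULL); (TH, NULL, NULL); (TH, NULL, NULL)

LEFT JOIN keeps every row from `products`; unmatched rows get NULL for `sales`'s columns.
Matching on t1.sku = t2.sku AND t1.tier = t2.tier. A NULL in a compared column never satisfies the condition.
Matched pairs: 1; unmatched t1 rows kept: 8.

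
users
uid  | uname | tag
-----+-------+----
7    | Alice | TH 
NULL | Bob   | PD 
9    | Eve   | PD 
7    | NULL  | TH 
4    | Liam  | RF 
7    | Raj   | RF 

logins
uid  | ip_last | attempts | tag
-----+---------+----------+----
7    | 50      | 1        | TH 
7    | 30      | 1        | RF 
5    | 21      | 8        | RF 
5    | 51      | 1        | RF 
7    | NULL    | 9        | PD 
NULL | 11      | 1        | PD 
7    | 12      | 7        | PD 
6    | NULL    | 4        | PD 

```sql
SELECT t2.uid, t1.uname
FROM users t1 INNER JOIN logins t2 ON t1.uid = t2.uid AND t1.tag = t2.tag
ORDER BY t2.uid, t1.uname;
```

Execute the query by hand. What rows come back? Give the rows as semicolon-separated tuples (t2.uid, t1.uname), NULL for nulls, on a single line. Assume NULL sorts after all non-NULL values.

INNER JOIN keeps only pairs where the ON condition holds.
Matching on t1.uid = t2.uid AND t1.tag = t2.tag. A NULL in a compared column never satisfies the condition.
- t1 (uid=7, tag=TH) pairs with 1 row(s) of t2.
- t1 (uid=NULL, tag=PD) has no partner → excluded.
- t1 (uid=9, tag=PD) has no partner → excluded.
- t1 (uid=7, tag=TH) pairs with 1 row(s) of t2.
- t1 (uid=4, tag=RF) has no partner → excluded.
- t1 (uid=7, tag=RF) pairs with 1 row(s) of t2.
After projecting and ordering:
t2.uid | t1.uname
7 | Alice
7 | Raj
7 | NULL

(7, Alice); (7, Raj); (7, NULL)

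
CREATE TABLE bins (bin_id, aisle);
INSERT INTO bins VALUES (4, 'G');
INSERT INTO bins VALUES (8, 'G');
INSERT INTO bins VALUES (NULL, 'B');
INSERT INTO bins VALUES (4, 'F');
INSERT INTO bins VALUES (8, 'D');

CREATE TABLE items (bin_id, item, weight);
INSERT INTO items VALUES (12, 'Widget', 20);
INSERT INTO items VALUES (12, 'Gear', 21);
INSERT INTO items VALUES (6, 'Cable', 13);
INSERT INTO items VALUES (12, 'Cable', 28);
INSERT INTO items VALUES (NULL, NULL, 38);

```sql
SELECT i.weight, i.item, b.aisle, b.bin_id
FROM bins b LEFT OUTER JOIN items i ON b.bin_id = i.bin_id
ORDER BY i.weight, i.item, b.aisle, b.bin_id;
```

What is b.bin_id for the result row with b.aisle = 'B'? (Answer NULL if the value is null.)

LEFT JOIN keeps every row from `bins`; unmatched rows get NULL for `items`'s columns.
Matching on b.bin_id = i.bin_id. A NULL in a compared column never satisfies the condition.
Matched pairs: 0; unmatched b rows kept: 5.

NULL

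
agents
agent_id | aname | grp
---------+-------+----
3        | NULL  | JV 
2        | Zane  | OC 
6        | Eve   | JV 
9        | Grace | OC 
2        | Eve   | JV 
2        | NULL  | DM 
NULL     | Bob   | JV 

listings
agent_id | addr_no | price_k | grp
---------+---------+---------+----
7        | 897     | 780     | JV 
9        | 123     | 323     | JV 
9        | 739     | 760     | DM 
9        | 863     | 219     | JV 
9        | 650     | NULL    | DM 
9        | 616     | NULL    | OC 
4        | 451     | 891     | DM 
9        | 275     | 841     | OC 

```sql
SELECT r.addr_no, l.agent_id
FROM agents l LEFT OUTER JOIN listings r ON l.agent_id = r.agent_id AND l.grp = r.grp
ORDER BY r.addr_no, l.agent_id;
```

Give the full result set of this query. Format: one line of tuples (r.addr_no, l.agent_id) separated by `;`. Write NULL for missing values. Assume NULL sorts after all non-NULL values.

(275, 9); (616, 9); (NULL, 2); (NULL, 2); (NULL, 2); (NULL, 3); (NULL, 6); (NULL, NULL)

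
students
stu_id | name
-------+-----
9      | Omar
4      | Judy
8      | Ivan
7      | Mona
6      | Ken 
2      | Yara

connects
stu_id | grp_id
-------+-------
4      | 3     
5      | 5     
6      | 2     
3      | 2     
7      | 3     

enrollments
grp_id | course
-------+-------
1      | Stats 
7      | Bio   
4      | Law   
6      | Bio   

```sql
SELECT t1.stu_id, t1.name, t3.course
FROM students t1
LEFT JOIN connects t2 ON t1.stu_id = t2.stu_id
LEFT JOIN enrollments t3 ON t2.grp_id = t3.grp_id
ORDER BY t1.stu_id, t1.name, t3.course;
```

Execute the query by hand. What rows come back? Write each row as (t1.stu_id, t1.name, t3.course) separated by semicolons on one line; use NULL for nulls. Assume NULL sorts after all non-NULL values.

Step 1 — t1 LEFT JOIN t2 on stu_id → 6 row(s).
Then LEFT JOIN `enrollments t3` on grp_id: each of those 6 rows is kept; rows whose t2.grp_id has no match in t3 get NULL for t3's columns.

(2, Yara, NULL); (4, Judy, NULL); (6, Ken, NULL); (7, Mona, NULL); (8, Ivan, NULL); (9, Omar, NULL)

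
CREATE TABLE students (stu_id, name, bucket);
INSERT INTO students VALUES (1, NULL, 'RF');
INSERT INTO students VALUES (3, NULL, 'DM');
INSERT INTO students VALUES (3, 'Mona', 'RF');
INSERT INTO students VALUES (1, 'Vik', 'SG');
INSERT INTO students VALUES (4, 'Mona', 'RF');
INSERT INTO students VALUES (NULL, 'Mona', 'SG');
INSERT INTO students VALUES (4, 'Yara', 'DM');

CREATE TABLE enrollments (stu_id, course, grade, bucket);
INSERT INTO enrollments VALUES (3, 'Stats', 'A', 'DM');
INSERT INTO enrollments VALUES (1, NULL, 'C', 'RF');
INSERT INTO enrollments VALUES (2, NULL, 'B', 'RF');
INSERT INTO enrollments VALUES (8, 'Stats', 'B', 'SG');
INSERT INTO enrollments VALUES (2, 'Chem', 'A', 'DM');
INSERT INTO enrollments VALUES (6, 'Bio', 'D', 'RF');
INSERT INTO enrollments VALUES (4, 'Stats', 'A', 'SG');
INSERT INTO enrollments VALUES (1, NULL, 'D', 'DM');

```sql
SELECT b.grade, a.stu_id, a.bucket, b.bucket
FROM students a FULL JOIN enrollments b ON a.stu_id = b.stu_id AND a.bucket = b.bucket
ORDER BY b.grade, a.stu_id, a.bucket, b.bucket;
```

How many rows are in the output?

13

FULL OUTER JOIN keeps every row from both sides; unmatched rows get NULL for the other side's columns.
Matching on a.stu_id = b.stu_id AND a.bucket = b.bucket. A NULL in a compared column never satisfies the condition.
Matched pairs: 2; unmatched a rows kept: 5; unmatched b rows kept: 6.
Total: 2 matched + 11 padded = 13 rows.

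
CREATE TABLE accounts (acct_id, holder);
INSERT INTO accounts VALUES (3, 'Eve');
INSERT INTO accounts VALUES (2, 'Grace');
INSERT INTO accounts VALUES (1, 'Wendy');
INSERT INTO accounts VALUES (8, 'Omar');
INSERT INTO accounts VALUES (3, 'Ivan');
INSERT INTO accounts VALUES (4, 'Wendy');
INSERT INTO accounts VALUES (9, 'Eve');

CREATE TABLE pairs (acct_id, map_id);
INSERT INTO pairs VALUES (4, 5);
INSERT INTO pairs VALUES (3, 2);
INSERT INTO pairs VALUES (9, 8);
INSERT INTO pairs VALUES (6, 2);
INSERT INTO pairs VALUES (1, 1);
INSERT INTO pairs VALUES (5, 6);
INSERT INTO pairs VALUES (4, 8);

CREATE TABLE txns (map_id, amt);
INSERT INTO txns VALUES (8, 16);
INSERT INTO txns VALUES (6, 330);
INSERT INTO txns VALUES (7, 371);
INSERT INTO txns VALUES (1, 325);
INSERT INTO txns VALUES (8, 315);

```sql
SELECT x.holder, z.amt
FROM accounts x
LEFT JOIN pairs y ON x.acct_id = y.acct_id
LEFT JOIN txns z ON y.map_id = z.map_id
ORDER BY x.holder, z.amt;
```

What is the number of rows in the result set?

Joins associate left-to-right: accounts LEFT JOIN pairs on acct_id gives 8 intermediate row(s).
Then LEFT JOIN `txns z` on map_id: each of those 8 rows is kept; rows whose y.map_id has no match in z get NULL for z's columns.
Result: 10 row(s).

10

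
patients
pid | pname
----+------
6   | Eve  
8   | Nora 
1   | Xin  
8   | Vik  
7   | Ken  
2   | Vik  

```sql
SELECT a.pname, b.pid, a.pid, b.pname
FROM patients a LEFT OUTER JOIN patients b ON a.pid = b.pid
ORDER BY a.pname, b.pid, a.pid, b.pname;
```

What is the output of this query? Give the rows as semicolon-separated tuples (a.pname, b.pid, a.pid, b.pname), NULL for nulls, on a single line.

(Eve, 6, 6, Eve); (Ken, 7, 7, Ken); (Nora, 8, 8, Nora); (Nora, 8, 8, Vik); (Vik, 2, 2, Vik); (Vik, 8, 8, Nora); (Vik, 8, 8, Vik); (Xin, 1, 1, Xin)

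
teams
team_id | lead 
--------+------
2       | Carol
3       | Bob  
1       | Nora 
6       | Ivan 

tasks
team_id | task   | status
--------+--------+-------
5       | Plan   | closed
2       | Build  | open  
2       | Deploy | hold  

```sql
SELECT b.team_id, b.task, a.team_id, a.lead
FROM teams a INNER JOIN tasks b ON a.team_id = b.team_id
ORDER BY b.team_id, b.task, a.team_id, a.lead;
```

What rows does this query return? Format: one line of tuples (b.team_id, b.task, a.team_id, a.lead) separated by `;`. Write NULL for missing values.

(2, Build, 2, Carol); (2, Deploy, 2, Carol)

INNER JOIN keeps only pairs where the ON condition holds.
Matching on a.team_id = b.team_id.
- a (team_id=2) pairs with 2 row(s) of b.
- a (team_id=3) has no partner → excluded.
- a (team_id=1) has no partner → excluded.
- a (team_id=6) has no partner → excluded.
After projecting and ordering:
b.team_id | b.task | a.team_id | a.lead
2 | Build | 2 | Carol
2 | Deploy | 2 | Carol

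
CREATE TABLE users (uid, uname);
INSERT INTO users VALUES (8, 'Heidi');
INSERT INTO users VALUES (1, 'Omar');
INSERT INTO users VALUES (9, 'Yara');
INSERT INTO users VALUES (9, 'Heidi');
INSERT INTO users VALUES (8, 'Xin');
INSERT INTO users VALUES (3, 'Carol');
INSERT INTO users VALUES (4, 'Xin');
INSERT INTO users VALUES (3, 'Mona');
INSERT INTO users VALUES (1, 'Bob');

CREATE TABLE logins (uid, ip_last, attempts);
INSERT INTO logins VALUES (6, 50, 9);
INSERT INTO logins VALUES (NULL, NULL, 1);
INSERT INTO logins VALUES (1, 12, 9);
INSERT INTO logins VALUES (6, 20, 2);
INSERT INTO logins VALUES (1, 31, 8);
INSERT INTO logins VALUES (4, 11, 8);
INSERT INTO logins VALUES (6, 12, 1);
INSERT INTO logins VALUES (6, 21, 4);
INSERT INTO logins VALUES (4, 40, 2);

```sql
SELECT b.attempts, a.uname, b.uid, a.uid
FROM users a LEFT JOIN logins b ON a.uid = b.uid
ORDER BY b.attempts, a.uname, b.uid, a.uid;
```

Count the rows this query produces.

LEFT JOIN keeps every row from `users`; unmatched rows get NULL for `logins`'s columns.
Matching on a.uid = b.uid. A NULL in a compared column never satisfies the condition.
Matched pairs: 6; unmatched a rows kept: 6.
Total: 6 matched + 6 padded = 12 rows.

12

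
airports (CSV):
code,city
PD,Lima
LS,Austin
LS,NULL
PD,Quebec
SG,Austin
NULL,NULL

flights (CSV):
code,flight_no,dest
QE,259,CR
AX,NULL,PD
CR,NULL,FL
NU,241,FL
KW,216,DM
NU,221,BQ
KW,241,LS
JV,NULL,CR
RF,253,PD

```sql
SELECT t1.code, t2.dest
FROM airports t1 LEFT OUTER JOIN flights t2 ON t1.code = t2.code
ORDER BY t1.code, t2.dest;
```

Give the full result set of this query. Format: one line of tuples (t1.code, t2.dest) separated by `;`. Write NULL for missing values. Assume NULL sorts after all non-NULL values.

LEFT JOIN keeps every row from `airports`; unmatched rows get NULL for `flights`'s columns.
Matching on t1.code = t2.code. A NULL in a compared column never satisfies the condition.
- t1[0] code=PD → no match; kept with NULLs on the t2 side.
- t1[1] code=LS → no match; kept with NULLs on the t2 side.
- t1[2] code=LS → no match; kept with NULLs on the t2 side.
- t1[3] code=PD → no match; kept with NULLs on the t2 side.
- t1[4] code=SG → no match; kept with NULLs on the t2 side.
- t1[5] code=NULL → no match; kept with NULLs on the t2 side.
After projecting and ordering:
t1.code | t2.dest
LS | NULL
LS | NULL
PD | NULL
PD | NULL
SG | NULL
NULL | NULL

(LS, NULL); (LS, NULL); (PD, NULL); (PD, NULL); (SG, NULL); (NULL, NULL)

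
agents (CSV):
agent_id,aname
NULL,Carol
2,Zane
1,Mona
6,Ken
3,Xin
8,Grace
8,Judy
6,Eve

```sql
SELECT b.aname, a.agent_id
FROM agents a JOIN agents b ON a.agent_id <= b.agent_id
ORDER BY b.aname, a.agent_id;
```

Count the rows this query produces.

INNER JOIN keeps only pairs where the ON condition holds.
Matching on a.agent_id <= b.agent_id. A NULL in a compared column never satisfies the condition.
- a (agent_id=NULL) has no partner → excluded.
- a (agent_id=2) pairs with 6 row(s) of b.
- a (agent_id=1) pairs with 7 row(s) of b.
- a (agent_id=6) pairs with 4 row(s) of b.
- a (agent_id=3) pairs with 5 row(s) of b.
- a (agent_id=8) pairs with 2 row(s) of b.
- a (agent_id=8) pairs with 2 row(s) of b.
- a (agent_id=6) pairs with 4 row(s) of b.
Total: 30 rows.

30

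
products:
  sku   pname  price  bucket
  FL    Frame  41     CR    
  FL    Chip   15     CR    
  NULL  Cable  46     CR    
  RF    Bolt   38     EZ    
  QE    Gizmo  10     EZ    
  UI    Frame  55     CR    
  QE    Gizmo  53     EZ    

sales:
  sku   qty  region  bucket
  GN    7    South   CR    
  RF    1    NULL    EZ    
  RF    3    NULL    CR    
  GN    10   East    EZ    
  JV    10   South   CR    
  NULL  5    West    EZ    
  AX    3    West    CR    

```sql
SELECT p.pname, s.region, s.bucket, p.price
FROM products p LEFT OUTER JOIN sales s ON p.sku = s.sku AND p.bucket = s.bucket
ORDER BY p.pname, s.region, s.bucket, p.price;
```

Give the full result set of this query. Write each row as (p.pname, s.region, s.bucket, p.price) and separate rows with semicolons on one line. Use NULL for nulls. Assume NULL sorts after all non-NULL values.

LEFT JOIN keeps every row from `products`; unmatched rows get NULL for `sales`'s columns.
Matching on p.sku = s.sku AND p.bucket = s.bucket. A NULL in a compared column never satisfies the condition.
- p[0] sku=FL, bucket=CR → no match; kept with NULLs on the s side.
- p[1] sku=FL, bucket=CR → no match; kept with NULLs on the s side.
- p[2] sku=NULL, bucket=CR → no match; kept with NULLs on the s side.
- p[3] sku=RF, bucket=EZ → 1 match(es) in s → 1 row(s).
- p[4] sku=QE, bucket=EZ → no match; kept with NULLs on the s side.
- p[5] sku=UI, bucket=CR → no match; kept with NULLs on the s side.
- p[6] sku=QE, bucket=EZ → no match; kept with NULLs on the s side.
After projecting and ordering:
p.pname | s.region | s.bucket | p.price
Bolt | NULL | EZ | 38
Cable | NULL | NULL | 46
Chip | NULL | NULL | 15
Frame | NULL | NULL | 41
Frame | NULL | NULL | 55
Gizmo | NULL | NULL | 10
Gizmo | NULL | NULL | 53

(Bolt, NULL, EZ, 38); (Cable, NULL, NULL, 46); (Chip, NULL, NULL, 15); (Frame, NULL, NULL, 41); (Frame, NULL, NULL, 55); (Gizmo, NULL, NULL, 10); (Gizmo, NULL, NULL, 53)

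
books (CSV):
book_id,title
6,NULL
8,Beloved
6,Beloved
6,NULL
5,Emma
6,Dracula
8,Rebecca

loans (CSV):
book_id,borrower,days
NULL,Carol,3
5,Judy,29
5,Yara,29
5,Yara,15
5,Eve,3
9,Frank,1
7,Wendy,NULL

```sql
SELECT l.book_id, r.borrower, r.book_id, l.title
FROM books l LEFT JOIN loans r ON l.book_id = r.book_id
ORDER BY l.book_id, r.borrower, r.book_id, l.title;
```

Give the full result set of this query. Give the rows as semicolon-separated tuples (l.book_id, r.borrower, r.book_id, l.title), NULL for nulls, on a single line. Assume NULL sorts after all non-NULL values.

LEFT JOIN keeps every row from `books`; unmatched rows get NULL for `loans`'s columns.
Matching on l.book_id = r.book_id. A NULL in a compared column never satisfies the condition.
- l (book_id=6) has no partner → padded with NULL.
- l (book_id=8) has no partner → padded with NULL.
- l (book_id=6) has no partner → padded with NULL.
- l (book_id=6) has no partner → padded with NULL.
- l (book_id=5) pairs with 4 row(s) of r.
- l (book_id=6) has no partner → padded with NULL.
- l (book_id=8) has no partner → padded with NULL.
After projecting and ordering:
l.book_id | r.borrower | r.book_id | l.title
5 | Eve | 5 | Emma
5 | Judy | 5 | Emma
5 | Yara | 5 | Emma
5 | Yara | 5 | Emma
6 | NULL | NULL | Beloved
6 | NULL | NULL | Dracula
6 | NULL | NULL | NULL
6 | NULL | NULL | NULL
8 | NULL | NULL | Beloved
8 | NULL | NULL | Rebecca

(5, Eve, 5, Emma); (5, Judy, 5, Emma); (5, Yara, 5, Emma); (5, Yara, 5, Emma); (6, NULL, NULL, Beloved); (6, NULL, NULL, Dracula); (6, NULL, NULL, NULL); (6, NULL, NULL, NULL); (8, NULL, NULL, Beloved); (8, NULL, NULL, Rebecca)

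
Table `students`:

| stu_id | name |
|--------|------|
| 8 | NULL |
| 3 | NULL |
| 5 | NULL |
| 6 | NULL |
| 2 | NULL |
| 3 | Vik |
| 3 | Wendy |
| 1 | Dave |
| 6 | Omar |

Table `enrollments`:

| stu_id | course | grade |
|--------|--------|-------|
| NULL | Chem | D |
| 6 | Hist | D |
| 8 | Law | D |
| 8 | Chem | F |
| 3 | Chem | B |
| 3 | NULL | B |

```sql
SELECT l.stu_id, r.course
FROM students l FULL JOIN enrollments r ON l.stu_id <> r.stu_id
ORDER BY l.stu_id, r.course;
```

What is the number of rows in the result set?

FULL OUTER JOIN keeps every row from both sides; unmatched rows get NULL for the other side's columns.
Matching on l.stu_id <> r.stu_id. A NULL in a compared column never satisfies the condition.
- l (stu_id=8) pairs with 3 row(s) of r.
- l (stu_id=3) pairs with 3 row(s) of r.
- l (stu_id=5) pairs with 5 row(s) of r.
- l (stu_id=6) pairs with 4 row(s) of r.
- l (stu_id=2) pairs with 5 row(s) of r.
- l (stu_id=3) pairs with 3 row(s) of r.
- l (stu_id=3) pairs with 3 row(s) of r.
- l (stu_id=1) pairs with 5 row(s) of r.
- l (stu_id=6) pairs with 4 row(s) of r.
- 1 r row(s) had no l match → kept, l columns NULL.
Total: 35 matched + 1 padded = 36 rows.

36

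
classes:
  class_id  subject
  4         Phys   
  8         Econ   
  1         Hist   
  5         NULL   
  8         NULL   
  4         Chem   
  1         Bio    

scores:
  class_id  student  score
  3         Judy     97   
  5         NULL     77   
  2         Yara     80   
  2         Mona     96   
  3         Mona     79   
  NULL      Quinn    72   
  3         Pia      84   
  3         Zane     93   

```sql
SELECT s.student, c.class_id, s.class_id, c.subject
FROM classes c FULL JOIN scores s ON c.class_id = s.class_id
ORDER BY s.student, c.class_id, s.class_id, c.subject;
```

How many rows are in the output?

14

FULL OUTER JOIN keeps every row from both sides; unmatched rows get NULL for the other side's columns.
Matching on c.class_id = s.class_id. A NULL in a compared column never satisfies the condition.
- c row (class_id=4): no match → kept, s columns NULL.
- c row (class_id=8): no match → kept, s columns NULL.
- c row (class_id=1): no match → kept, s columns NULL.
- c row (class_id=5): matches 1 s row(s) → 1 output row(s).
- c row (class_id=8): no match → kept, s columns NULL.
- c row (class_id=4): no match → kept, s columns NULL.
- c row (class_id=1): no match → kept, s columns NULL.
- 7 s row(s) had no c match → kept, c columns NULL.
Total: 1 matched + 13 padded = 14 rows.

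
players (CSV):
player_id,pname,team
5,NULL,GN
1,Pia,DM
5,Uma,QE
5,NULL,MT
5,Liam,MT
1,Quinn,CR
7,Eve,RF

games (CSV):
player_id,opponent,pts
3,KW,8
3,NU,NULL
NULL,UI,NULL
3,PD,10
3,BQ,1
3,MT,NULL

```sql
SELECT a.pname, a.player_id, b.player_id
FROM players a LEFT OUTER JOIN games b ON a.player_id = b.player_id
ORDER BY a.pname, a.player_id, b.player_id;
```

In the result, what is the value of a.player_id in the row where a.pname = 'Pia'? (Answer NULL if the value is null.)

1

LEFT JOIN keeps every row from `players`; unmatched rows get NULL for `games`'s columns.
Matching on a.player_id = b.player_id. A NULL in a compared column never satisfies the condition.
Matched pairs: 0; unmatched a rows kept: 7.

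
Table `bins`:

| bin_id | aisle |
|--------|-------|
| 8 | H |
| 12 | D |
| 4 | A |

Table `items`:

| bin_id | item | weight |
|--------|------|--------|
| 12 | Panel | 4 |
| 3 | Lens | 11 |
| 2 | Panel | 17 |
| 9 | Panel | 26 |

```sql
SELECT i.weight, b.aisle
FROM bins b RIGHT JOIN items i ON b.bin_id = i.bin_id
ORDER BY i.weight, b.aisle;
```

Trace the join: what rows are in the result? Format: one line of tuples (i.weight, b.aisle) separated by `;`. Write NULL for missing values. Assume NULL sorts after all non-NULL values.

(4, D); (11, NULL); (17, NULL); (26, NULL)

RIGHT JOIN keeps every row from `items`; unmatched rows get NULL for `bins`'s columns.
Matching on b.bin_id = i.bin_id.
Matched pairs: 1; unmatched i rows kept: 3.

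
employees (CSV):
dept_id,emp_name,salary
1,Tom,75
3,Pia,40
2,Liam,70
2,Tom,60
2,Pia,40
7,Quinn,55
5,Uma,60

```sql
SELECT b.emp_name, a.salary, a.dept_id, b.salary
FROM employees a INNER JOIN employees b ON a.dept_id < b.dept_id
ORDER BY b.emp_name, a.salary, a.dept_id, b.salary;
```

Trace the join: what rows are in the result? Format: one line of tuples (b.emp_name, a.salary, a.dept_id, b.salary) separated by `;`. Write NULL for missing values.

INNER JOIN keeps only pairs where the ON condition holds.
Matching on a.dept_id < b.dept_id.
- dept_id=1: 6 matching b row(s), so 6 row(s) emitted.
- dept_id=3: 2 matching b row(s), so 2 row(s) emitted.
- dept_id=2: 3 matching b row(s), so 3 row(s) emitted.
- dept_id=2: 3 matching b row(s), so 3 row(s) emitted.
- dept_id=2: 3 matching b row(s), so 3 row(s) emitted.
- dept_id=7: no matching b row, dropped.
- dept_id=5: 1 matching b row(s), so 1 row(s) emitted.

(Liam, 75, 1, 70); (Pia, 40, 2, 40); (Pia, 60, 2, 40); (Pia, 70, 2, 40); (Pia, 75, 1, 40); (Pia, 75, 1, 40); (Quinn, 40, 2, 55); (Quinn, 40, 3, 55); (Quinn, 60, 2, 55); (Quinn, 60, 5, 55); (Quinn, 70, 2, 55); (Quinn, 75, 1, 55); (Tom, 75, 1, 60); (Uma, 40, 2, 60); (Uma, 40, 3, 60); (Uma, 60, 2, 60); (Uma, 70, 2, 60); (Uma, 75, 1, 60)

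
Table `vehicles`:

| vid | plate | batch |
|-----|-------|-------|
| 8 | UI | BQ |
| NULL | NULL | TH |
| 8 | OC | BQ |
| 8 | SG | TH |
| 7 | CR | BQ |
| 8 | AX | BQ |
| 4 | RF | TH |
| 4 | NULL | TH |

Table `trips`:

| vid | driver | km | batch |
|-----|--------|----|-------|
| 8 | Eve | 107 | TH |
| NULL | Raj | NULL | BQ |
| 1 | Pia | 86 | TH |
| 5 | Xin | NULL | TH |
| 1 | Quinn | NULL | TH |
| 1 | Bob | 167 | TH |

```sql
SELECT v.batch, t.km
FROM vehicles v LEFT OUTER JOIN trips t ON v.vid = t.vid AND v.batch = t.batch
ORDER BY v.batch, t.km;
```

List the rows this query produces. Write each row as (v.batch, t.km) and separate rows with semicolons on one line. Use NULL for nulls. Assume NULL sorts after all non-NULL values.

LEFT JOIN keeps every row from `vehicles`; unmatched rows get NULL for `trips`'s columns.
Matching on v.vid = t.vid AND v.batch = t.batch. A NULL in a compared column never satisfies the condition.
Matched pairs: 1; unmatched v rows kept: 7.

(BQ, NULL); (BQ, NULL); (BQ, NULL); (BQ, NULL); (TH, 107); (TH, NULL); (TH, NULL); (TH, NULL)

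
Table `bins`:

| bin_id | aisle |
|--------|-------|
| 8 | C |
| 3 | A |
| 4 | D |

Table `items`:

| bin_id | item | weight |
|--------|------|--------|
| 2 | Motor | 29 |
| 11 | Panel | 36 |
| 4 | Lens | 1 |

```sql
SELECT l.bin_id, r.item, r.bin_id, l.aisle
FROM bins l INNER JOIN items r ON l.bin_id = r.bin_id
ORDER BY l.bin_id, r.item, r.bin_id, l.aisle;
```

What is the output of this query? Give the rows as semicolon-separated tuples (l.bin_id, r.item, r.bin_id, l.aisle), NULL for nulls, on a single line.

(4, Lens, 4, D)

INNER JOIN keeps only pairs where the ON condition holds.
Matching on l.bin_id = r.bin_id.
Matched pairs: 1.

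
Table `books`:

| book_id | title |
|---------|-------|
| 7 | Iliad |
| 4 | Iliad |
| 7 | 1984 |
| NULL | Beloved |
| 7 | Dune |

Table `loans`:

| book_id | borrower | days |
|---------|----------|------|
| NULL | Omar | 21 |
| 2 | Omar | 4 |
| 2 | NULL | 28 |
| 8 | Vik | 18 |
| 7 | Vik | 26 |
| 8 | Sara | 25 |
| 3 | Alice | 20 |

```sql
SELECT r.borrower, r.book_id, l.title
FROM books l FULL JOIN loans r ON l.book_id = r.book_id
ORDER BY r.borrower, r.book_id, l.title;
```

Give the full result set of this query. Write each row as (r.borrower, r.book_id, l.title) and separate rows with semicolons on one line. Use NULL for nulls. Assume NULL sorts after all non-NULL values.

FULL OUTER JOIN keeps every row from both sides; unmatched rows get NULL for the other side's columns.
Matching on l.book_id = r.book_id. A NULL in a compared column never satisfies the condition.
Matched pairs: 3; unmatched l rows kept: 2; unmatched r rows kept: 6.

(Alice, 3, NULL); (Omar, 2, NULL); (Omar, NULL, NULL); (Sara, 8, NULL); (Vik, 7, 1984); (Vik, 7, Dune); (Vik, 7, Iliad); (Vik, 8, NULL); (NULL, 2, NULL); (NULL, NULL, Beloved); (NULL, NULL, Iliad)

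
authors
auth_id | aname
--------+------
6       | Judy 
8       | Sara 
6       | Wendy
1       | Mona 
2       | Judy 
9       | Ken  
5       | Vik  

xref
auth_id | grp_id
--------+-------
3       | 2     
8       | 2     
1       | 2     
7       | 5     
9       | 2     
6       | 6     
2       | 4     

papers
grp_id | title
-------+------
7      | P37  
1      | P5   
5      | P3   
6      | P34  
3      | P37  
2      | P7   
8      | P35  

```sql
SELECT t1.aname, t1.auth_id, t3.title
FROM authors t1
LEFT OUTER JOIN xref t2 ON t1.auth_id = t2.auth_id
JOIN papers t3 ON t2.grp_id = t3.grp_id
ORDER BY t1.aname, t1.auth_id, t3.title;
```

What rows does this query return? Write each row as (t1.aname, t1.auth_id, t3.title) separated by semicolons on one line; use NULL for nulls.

(Judy, 6, P34); (Ken, 9, P7); (Mona, 1, P7); (Sara, 8, P7); (Wendy, 6, P34)

Joins associate left-to-right: authors LEFT JOIN xref on auth_id gives 7 intermediate row(s).
Then INNER JOIN `papers t3` on grp_id: keep only rows whose t2.grp_id appears in t3.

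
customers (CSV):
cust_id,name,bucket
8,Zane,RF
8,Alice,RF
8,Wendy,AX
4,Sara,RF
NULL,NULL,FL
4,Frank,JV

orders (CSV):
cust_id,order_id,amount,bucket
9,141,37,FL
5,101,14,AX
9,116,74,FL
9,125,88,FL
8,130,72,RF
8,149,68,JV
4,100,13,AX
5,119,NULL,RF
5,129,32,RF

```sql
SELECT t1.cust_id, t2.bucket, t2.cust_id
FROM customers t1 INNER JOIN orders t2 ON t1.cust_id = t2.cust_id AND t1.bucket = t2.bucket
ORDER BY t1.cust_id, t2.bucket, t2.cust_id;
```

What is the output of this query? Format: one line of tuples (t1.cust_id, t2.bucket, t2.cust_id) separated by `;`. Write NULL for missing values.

(8, RF, 8); (8, RF, 8)

INNER JOIN keeps only pairs where the ON condition holds.
Matching on t1.cust_id = t2.cust_id AND t1.bucket = t2.bucket. A NULL in a compared column never satisfies the condition.
- cust_id=8, bucket=RF: 1 matching t2 row(s), so 1 row(s) emitted.
- cust_id=8, bucket=RF: 1 matching t2 row(s), so 1 row(s) emitted.
- cust_id=8, bucket=AX: no matching t2 row, dropped.
- cust_id=4, bucket=RF: no matching t2 row, dropped.
- cust_id=NULL, bucket=FL: no matching t2 row, dropped.
- cust_id=4, bucket=JV: no matching t2 row, dropped.
After projecting and ordering:
t1.cust_id | t2.bucket | t2.cust_id
8 | RF | 8
8 | RF | 8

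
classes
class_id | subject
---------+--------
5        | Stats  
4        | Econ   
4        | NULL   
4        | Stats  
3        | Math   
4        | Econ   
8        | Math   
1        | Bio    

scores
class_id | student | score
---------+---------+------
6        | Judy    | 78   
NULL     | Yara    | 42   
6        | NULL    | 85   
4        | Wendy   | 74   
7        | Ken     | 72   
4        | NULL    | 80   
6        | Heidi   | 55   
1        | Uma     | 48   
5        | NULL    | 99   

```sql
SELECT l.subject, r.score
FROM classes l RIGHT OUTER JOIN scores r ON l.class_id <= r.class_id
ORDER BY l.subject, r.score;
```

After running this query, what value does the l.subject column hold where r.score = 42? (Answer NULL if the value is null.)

RIGHT JOIN keeps every row from `scores`; unmatched rows get NULL for `classes`'s columns.
Matching on l.class_id <= r.class_id. A NULL in a compared column never satisfies the condition.
- l row (class_id=5): matches 5 r row(s) → 5 output row(s).
- l row (class_id=4): matches 7 r row(s) → 7 output row(s).
- l row (class_id=4): matches 7 r row(s) → 7 output row(s).
- l row (class_id=4): matches 7 r row(s) → 7 output row(s).
- l row (class_id=3): matches 7 r row(s) → 7 output row(s).
- l row (class_id=4): matches 7 r row(s) → 7 output row(s).
- l row (class_id=8): no match.
- l row (class_id=1): matches 8 r row(s) → 8 output row(s).
- plus 1 unmatched r row(s), each kept with NULL l columns.

NULL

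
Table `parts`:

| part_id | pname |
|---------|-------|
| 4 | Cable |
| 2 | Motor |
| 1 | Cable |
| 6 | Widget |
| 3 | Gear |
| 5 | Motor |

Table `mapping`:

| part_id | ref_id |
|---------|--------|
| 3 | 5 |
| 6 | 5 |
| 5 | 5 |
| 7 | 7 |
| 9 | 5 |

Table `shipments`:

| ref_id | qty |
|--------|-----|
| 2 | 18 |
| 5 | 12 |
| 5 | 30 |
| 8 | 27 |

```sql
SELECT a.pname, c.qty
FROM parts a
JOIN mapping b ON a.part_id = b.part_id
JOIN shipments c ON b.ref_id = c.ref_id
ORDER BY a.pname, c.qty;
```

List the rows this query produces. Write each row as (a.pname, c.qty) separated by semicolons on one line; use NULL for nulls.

Evaluate left to right. First `parts a INNER JOIN mapping b` on part_id: 3 row(s).
Then INNER JOIN `shipments c` on ref_id: keep only rows whose b.ref_id appears in c.

(Gear, 12); (Gear, 30); (Motor, 12); (Motor, 30); (Widget, 12); (Widget, 30)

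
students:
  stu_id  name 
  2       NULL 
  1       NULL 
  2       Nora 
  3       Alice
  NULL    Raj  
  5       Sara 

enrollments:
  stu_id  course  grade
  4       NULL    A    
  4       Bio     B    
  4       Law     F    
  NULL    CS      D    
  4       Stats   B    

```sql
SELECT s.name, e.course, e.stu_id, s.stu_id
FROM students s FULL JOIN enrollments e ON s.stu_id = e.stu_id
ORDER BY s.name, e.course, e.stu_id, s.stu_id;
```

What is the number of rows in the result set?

FULL OUTER JOIN keeps every row from both sides; unmatched rows get NULL for the other side's columns.
Matching on s.stu_id = e.stu_id. A NULL in a compared column never satisfies the condition.
- s row (stu_id=2): no match → kept, e columns NULL.
- s row (stu_id=1): no match → kept, e columns NULL.
- s row (stu_id=2): no match → kept, e columns NULL.
- s row (stu_id=3): no match → kept, e columns NULL.
- s row (stu_id=NULL): no match → kept, e columns NULL.
- s row (stu_id=5): no match → kept, e columns NULL.
- 5 row(s) from e found no s partner → padded with NULL.
Total: 0 matched + 11 padded = 11 rows.

11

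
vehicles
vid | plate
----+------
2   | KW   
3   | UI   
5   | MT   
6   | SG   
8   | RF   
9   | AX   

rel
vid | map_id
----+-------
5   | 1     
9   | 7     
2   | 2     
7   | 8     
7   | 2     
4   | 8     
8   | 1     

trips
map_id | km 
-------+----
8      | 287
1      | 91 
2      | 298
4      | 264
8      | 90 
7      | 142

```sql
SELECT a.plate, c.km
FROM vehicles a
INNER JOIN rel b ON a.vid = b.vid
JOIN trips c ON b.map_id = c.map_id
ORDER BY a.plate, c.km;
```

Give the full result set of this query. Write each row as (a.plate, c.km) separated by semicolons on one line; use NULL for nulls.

Joins associate left-to-right: vehicles INNER JOIN rel on vid gives 4 intermediate row(s).
Then INNER JOIN `trips c` on map_id: keep only rows whose b.map_id appears in c.

(AX, 142); (KW, 298); (MT, 91); (RF, 91)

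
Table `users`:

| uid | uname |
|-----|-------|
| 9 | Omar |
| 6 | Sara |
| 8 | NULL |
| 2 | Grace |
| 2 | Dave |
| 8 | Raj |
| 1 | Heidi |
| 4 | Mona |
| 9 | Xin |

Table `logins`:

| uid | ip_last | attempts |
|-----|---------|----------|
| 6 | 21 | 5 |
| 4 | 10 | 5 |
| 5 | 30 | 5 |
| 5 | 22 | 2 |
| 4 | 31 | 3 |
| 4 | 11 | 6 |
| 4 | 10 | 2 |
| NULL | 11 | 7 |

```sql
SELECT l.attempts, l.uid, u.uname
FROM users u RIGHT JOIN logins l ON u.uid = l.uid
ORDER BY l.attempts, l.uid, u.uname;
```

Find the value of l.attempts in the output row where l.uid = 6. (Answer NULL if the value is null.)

5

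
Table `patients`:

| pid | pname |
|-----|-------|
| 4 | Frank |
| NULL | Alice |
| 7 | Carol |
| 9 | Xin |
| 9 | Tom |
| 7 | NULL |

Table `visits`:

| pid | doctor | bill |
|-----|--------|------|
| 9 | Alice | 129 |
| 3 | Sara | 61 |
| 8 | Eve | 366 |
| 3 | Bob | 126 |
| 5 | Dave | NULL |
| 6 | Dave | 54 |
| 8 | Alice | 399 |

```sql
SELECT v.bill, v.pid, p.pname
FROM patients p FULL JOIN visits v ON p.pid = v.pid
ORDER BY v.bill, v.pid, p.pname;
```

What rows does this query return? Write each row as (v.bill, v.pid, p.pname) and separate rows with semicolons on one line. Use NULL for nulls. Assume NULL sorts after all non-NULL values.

FULL OUTER JOIN keeps every row from both sides; unmatched rows get NULL for the other side's columns.
Matching on p.pid = v.pid. A NULL in a compared column never satisfies the condition.
- p[0] pid=4 → no match; kept with NULLs on the v side.
- p[1] pid=NULL → no match; kept with NULLs on the v side.
- p[2] pid=7 → no match; kept with NULLs on the v side.
- p[3] pid=9 → 1 match(es) in v → 1 row(s).
- p[4] pid=9 → 1 match(es) in v → 1 row(s).
- p[5] pid=7 → no match; kept with NULLs on the v side.
- 6 v row(s) had no p match → kept, p columns NULL.

(54, 6, NULL); (61, 3, NULL); (126, 3, NULL); (129, 9, Tom); (129, 9, Xin); (366, 8, NULL); (399, 8, NULL); (NULL, 5, NULL); (NULL, NULL, Alice); (NULL, NULL, Carol); (NULL, NULL, Frank); (NULL, NULL, NULL)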